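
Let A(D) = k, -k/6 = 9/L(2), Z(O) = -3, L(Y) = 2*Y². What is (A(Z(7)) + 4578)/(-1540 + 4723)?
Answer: 6095/4244 ≈ 1.4361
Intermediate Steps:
k = -27/4 (k = -54/(2*2²) = -54/(2*4) = -54/8 = -6*9/8 = -27/4 ≈ -6.7500)
A(D) = -27/4
(A(Z(7)) + 4578)/(-1540 + 4723) = (-27/4 + 4578)/(-1540 + 4723) = (18285/4)/3183 = (18285/4)*(1/3183) = 6095/4244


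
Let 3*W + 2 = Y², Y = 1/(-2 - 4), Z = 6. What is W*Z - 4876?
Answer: -87839/18 ≈ -4879.9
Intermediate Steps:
Y = -⅙ (Y = 1/(-6) = -⅙ ≈ -0.16667)
W = -71/108 (W = -⅔ + (-⅙)²/3 = -⅔ + (⅓)*(1/36) = -⅔ + 1/108 = -71/108 ≈ -0.65741)
W*Z - 4876 = -71/108*6 - 4876 = -71/18 - 4876 = -87839/18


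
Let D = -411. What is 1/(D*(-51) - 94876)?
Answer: -1/73915 ≈ -1.3529e-5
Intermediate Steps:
1/(D*(-51) - 94876) = 1/(-411*(-51) - 94876) = 1/(20961 - 94876) = 1/(-73915) = -1/73915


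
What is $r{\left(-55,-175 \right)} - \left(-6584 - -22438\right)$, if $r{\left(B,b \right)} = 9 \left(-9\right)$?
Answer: $-15935$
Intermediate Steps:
$r{\left(B,b \right)} = -81$
$r{\left(-55,-175 \right)} - \left(-6584 - -22438\right) = -81 - \left(-6584 - -22438\right) = -81 - \left(-6584 + 22438\right) = -81 - 15854 = -15935$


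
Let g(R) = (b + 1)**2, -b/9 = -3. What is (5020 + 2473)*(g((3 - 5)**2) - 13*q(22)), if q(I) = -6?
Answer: 6458966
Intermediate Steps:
b = 27 (b = -9*(-3) = 27)
g(R) = 784 (g(R) = (27 + 1)**2 = 28**2 = 784)
(5020 + 2473)*(g((3 - 5)**2) - 13*q(22)) = (5020 + 2473)*(784 - 13*(-6)) = 7493*(784 + 78) = 7493*862 = 6458966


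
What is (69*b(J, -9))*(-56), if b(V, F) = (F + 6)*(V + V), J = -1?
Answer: -23184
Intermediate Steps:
b(V, F) = 2*V*(6 + F) (b(V, F) = (6 + F)*(2*V) = 2*V*(6 + F))
(69*b(J, -9))*(-56) = (69*(2*(-1)*(6 - 9)))*(-56) = (69*(2*(-1)*(-3)))*(-56) = (69*6)*(-56) = 414*(-56) = -23184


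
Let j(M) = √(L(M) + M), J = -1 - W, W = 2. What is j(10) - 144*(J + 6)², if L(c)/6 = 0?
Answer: -1296 + √10 ≈ -1292.8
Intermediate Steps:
L(c) = 0 (L(c) = 6*0 = 0)
J = -3 (J = -1 - 1*2 = -1 - 2 = -3)
j(M) = √M (j(M) = √(0 + M) = √M)
j(10) - 144*(J + 6)² = √10 - 144*(-3 + 6)² = √10 - 144*3² = √10 - 144*9 = √10 - 1296 = -1296 + √10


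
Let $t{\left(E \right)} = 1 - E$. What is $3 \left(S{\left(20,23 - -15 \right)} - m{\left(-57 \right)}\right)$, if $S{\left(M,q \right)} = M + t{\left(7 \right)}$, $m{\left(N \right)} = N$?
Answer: $213$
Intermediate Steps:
$S{\left(M,q \right)} = -6 + M$ ($S{\left(M,q \right)} = M + \left(1 - 7\right) = M - 6 = -6 + M$)
$3 \left(S{\left(20,23 - -15 \right)} - m{\left(-57 \right)}\right) = 3 \left(\left(-6 + 20\right) - -57\right) = 3 \left(14 + 57\right) = 3 \cdot 71 = 213$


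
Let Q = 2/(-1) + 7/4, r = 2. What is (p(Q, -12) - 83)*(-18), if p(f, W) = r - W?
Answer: 1242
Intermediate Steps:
Q = -1/4 (Q = 2*(-1) + 7*(1/4) = -2 + 7/4 = -1/4 ≈ -0.25000)
p(f, W) = 2 - W
(p(Q, -12) - 83)*(-18) = ((2 - 1*(-12)) - 83)*(-18) = ((2 + 12) - 83)*(-18) = (14 - 83)*(-18) = -69*(-18) = 1242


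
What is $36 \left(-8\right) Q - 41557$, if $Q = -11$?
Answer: $-38389$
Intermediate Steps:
$36 \left(-8\right) Q - 41557 = 36 \left(-8\right) \left(-11\right) - 41557 = \left(-288\right) \left(-11\right) - 41557 = 3168 - 41557 = -38389$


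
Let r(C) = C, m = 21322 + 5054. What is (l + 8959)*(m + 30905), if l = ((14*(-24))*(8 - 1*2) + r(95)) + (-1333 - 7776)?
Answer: -118628951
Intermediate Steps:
m = 26376
l = -11030 (l = ((14*(-24))*(8 - 1*2) + 95) + (-1333 - 7776) = (-336*(8 - 2) + 95) - 9109 = (-336*6 + 95) - 9109 = (-2016 + 95) - 9109 = -1921 - 9109 = -11030)
(l + 8959)*(m + 30905) = (-11030 + 8959)*(26376 + 30905) = -2071*57281 = -118628951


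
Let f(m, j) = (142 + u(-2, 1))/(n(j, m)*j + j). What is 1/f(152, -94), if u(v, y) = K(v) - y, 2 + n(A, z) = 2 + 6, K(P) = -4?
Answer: -658/137 ≈ -4.8029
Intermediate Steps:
n(A, z) = 6 (n(A, z) = -2 + (2 + 6) = -2 + 8 = 6)
u(v, y) = -4 - y
f(m, j) = 137/(7*j) (f(m, j) = (142 + (-4 - 1*1))/(6*j + j) = (142 + (-4 - 1))/((7*j)) = (142 - 5)*(1/(7*j)) = 137*(1/(7*j)) = 137/(7*j))
1/f(152, -94) = 1/((137/7)/(-94)) = 1/((137/7)*(-1/94)) = 1/(-137/658) = -658/137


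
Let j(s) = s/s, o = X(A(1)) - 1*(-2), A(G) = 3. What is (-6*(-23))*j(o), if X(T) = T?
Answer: 138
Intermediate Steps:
o = 5 (o = 3 - 1*(-2) = 3 + 2 = 5)
j(s) = 1
(-6*(-23))*j(o) = -6*(-23)*1 = 138*1 = 138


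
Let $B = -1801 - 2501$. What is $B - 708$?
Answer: $-5010$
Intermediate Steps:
$B = -4302$
$B - 708 = -4302 - 708 = -5010$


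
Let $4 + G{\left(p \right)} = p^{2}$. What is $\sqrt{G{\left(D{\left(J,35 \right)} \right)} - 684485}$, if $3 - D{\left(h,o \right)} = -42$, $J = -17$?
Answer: $4 i \sqrt{42654} \approx 826.11 i$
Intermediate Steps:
$D{\left(h,o \right)} = 45$ ($D{\left(h,o \right)} = 3 - -42 = 3 + 42 = 45$)
$G{\left(p \right)} = -4 + p^{2}$
$\sqrt{G{\left(D{\left(J,35 \right)} \right)} - 684485} = \sqrt{\left(-4 + 45^{2}\right) - 684485} = \sqrt{\left(-4 + 2025\right) - 684485} = \sqrt{2021 - 684485} = \sqrt{-682464} = 4 i \sqrt{42654}$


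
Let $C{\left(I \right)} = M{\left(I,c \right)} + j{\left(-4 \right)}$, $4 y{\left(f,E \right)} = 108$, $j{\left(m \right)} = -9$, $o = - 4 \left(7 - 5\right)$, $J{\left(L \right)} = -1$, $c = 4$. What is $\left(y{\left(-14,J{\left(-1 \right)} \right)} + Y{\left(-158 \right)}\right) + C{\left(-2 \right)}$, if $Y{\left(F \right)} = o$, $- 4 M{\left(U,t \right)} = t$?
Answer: $9$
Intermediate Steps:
$M{\left(U,t \right)} = - \frac{t}{4}$
$o = -8$ ($o = \left(-4\right) 2 = -8$)
$y{\left(f,E \right)} = 27$ ($y{\left(f,E \right)} = \frac{1}{4} \cdot 108 = 27$)
$C{\left(I \right)} = -10$ ($C{\left(I \right)} = \left(- \frac{1}{4}\right) 4 - 9 = -1 - 9 = -10$)
$Y{\left(F \right)} = -8$
$\left(y{\left(-14,J{\left(-1 \right)} \right)} + Y{\left(-158 \right)}\right) + C{\left(-2 \right)} = \left(27 - 8\right) - 10 = 19 - 10 = 9$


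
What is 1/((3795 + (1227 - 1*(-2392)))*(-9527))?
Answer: -1/70633178 ≈ -1.4158e-8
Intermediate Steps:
1/((3795 + (1227 - 1*(-2392)))*(-9527)) = -1/9527/(3795 + (1227 + 2392)) = -1/9527/(3795 + 3619) = -1/9527/7414 = (1/7414)*(-1/9527) = -1/70633178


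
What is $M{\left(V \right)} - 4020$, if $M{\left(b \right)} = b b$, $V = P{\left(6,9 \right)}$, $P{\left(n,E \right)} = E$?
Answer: $-3939$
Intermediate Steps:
$V = 9$
$M{\left(b \right)} = b^{2}$
$M{\left(V \right)} - 4020 = 9^{2} - 4020 = 81 - 4020 = -3939$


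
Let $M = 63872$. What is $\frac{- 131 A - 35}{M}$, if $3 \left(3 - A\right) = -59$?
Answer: $- \frac{9013}{191616} \approx -0.047037$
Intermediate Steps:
$A = \frac{68}{3}$ ($A = 3 - - \frac{59}{3} = 3 + \frac{59}{3} = \frac{68}{3} \approx 22.667$)
$\frac{- 131 A - 35}{M} = \frac{\left(-131\right) \frac{68}{3} - 35}{63872} = \left(- \frac{8908}{3} - 35\right) \frac{1}{63872} = \left(- \frac{9013}{3}\right) \frac{1}{63872} = - \frac{9013}{191616}$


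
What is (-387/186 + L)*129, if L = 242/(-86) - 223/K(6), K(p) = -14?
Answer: 308874/217 ≈ 1423.4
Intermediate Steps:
L = 7895/602 (L = 242/(-86) - 223/(-14) = 242*(-1/86) - 223*(-1/14) = -121/43 + 223/14 = 7895/602 ≈ 13.115)
(-387/186 + L)*129 = (-387/186 + 7895/602)*129 = (-387*1/186 + 7895/602)*129 = (-129/62 + 7895/602)*129 = (102958/9331)*129 = 308874/217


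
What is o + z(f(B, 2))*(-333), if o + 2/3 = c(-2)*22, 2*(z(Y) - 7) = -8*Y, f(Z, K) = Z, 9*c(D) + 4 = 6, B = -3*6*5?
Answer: -1099861/9 ≈ -1.2221e+5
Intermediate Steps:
B = -90 (B = -18*5 = -90)
c(D) = 2/9 (c(D) = -4/9 + (1/9)*6 = -4/9 + 2/3 = 2/9)
z(Y) = 7 - 4*Y (z(Y) = 7 + (-8*Y)/2 = 7 - 4*Y)
o = 38/9 (o = -2/3 + (2/9)*22 = -2/3 + 44/9 = 38/9 ≈ 4.2222)
o + z(f(B, 2))*(-333) = 38/9 + (7 - 4*(-90))*(-333) = 38/9 + (7 + 360)*(-333) = 38/9 + 367*(-333) = 38/9 - 122211 = -1099861/9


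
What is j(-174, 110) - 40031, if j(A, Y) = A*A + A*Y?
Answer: -28895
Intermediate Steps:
j(A, Y) = A² + A*Y
j(-174, 110) - 40031 = -174*(-174 + 110) - 40031 = -174*(-64) - 40031 = 11136 - 40031 = -28895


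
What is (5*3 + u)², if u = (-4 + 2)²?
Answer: 361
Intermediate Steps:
u = 4 (u = (-2)² = 4)
(5*3 + u)² = (5*3 + 4)² = (15 + 4)² = 19² = 361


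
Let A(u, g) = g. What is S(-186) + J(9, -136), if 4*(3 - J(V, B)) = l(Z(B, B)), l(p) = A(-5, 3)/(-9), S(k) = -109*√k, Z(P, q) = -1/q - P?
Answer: 37/12 - 109*I*√186 ≈ 3.0833 - 1486.6*I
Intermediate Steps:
Z(P, q) = -P - 1/q
l(p) = -⅓ (l(p) = 3/(-9) = 3*(-⅑) = -⅓)
J(V, B) = 37/12 (J(V, B) = 3 - ¼*(-⅓) = 3 + 1/12 = 37/12)
S(-186) + J(9, -136) = -109*I*√186 + 37/12 = 37/12 - 109*I*√186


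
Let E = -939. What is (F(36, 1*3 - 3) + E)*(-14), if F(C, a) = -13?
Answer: 13328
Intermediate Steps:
(F(36, 1*3 - 3) + E)*(-14) = (-13 - 939)*(-14) = -952*(-14) = 13328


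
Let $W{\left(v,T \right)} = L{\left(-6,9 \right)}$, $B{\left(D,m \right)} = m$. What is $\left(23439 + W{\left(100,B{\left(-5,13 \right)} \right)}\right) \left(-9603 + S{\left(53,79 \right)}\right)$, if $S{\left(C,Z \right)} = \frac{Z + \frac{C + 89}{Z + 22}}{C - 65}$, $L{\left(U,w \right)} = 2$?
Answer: $- \frac{91005439679}{404} \approx -2.2526 \cdot 10^{8}$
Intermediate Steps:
$W{\left(v,T \right)} = 2$
$S{\left(C,Z \right)} = \frac{Z + \frac{89 + C}{22 + Z}}{-65 + C}$
$\left(23439 + W{\left(100,B{\left(-5,13 \right)} \right)}\right) \left(-9603 + S{\left(53,79 \right)}\right) = \left(23439 + 2\right) \left(-9603 + \frac{89 + 53 + 79^{2} + 22 \cdot 79}{-1430 - 5135 + 22 \cdot 53 + 53 \cdot 79}\right) = 23441 \left(-9603 + \frac{89 + 53 + 6241 + 1738}{-1430 - 5135 + 1166 + 4187}\right) = 23441 \left(-9603 + \frac{1}{-1212} \cdot 8121\right) = 23441 \left(-9603 - \frac{2707}{404}\right) = 23441 \left(- \frac{3882319}{404}\right) = - \frac{91005439679}{404}$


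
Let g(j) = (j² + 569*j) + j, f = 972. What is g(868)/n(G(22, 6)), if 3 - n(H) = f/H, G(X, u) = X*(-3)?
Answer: 13730024/195 ≈ 70410.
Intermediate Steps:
g(j) = j² + 570*j
G(X, u) = -3*X
n(H) = 3 - 972/H
g(868)/n(G(22, 6)) = (868*(570 + 868))/(3 - 972/((-3*22))) = (868*1438)/(3 - 972/(-66)) = 1248184/(3 - 972*(-1/66)) = 1248184/(3 + 162/11) = 1248184/(195/11) = 1248184*(11/195) = 13730024/195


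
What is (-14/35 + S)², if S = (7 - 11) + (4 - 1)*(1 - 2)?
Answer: 1369/25 ≈ 54.760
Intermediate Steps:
S = -7 (S = -4 + 3*(-1) = -4 - 3 = -7)
(-14/35 + S)² = (-14/35 - 7)² = (-14*1/35 - 7)² = (-⅖ - 7)² = (-37/5)² = 1369/25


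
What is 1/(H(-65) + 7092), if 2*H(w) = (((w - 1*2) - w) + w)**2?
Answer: 2/18673 ≈ 0.00010711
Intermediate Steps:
H(w) = (-2 + w)**2/2 (H(w) = (((w - 1*2) - w) + w)**2/2 = (((w - 2) - w) + w)**2/2 = (((-2 + w) - w) + w)**2/2 = (-2 + w)**2/2)
1/(H(-65) + 7092) = 1/((-2 - 65)**2/2 + 7092) = 1/((1/2)*(-67)**2 + 7092) = 1/((1/2)*4489 + 7092) = 1/(4489/2 + 7092) = 1/(18673/2) = 2/18673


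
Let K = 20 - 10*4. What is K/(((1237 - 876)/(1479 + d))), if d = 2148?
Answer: -72540/361 ≈ -200.94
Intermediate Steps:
K = -20 (K = 20 - 40 = -20)
K/(((1237 - 876)/(1479 + d))) = -20*(1479 + 2148)/(1237 - 876) = -20/(361/3627) = -20/(361*(1/3627)) = -20/361/3627 = -20*3627/361 = -72540/361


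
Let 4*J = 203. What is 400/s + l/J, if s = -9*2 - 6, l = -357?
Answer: -2062/87 ≈ -23.701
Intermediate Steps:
J = 203/4 (J = (¼)*203 = 203/4 ≈ 50.750)
s = -24 (s = -18 - 6 = -24)
400/s + l/J = 400/(-24) - 357/203/4 = 400*(-1/24) - 357*4/203 = -50/3 - 204/29 = -2062/87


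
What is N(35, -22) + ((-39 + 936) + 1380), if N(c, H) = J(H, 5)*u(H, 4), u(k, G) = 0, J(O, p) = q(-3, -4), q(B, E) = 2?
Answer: 2277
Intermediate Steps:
J(O, p) = 2
N(c, H) = 0 (N(c, H) = 2*0 = 0)
N(35, -22) + ((-39 + 936) + 1380) = 0 + ((-39 + 936) + 1380) = 0 + (897 + 1380) = 0 + 2277 = 2277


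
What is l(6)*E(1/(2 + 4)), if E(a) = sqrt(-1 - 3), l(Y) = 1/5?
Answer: 2*I/5 ≈ 0.4*I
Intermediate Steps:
l(Y) = 1/5
E(a) = 2*I (E(a) = sqrt(-4) = 2*I)
l(6)*E(1/(2 + 4)) = (2*I)/5 = 2*I/5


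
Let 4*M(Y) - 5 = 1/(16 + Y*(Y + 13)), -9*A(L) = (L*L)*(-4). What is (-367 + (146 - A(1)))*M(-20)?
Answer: -1556533/5616 ≈ -277.16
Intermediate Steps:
A(L) = 4*L**2/9 (A(L) = -L*L*(-4)/9 = -L**2*(-4)/9 = -(-4)*L**2/9 = 4*L**2/9)
M(Y) = 5/4 + 1/(4*(16 + Y*(13 + Y))) (M(Y) = 5/4 + 1/(4*(16 + Y*(Y + 13))) = 5/4 + 1/(4*(16 + Y*(13 + Y))))
(-367 + (146 - A(1)))*M(-20) = (-367 + (146 - 4*1**2/9))*((81 + 5*(-20)**2 + 65*(-20))/(4*(16 + (-20)**2 + 13*(-20)))) = (-367 + (146 - 4/9))*((81 + 5*400 - 1300)/(4*(16 + 400 - 260))) = (-367 + (146 - 1*4/9))*((1/4)*(81 + 2000 - 1300)/156) = (-367 + (146 - 4/9))*((1/4)*(1/156)*781) = (-367 + 1310/9)*(781/624) = -1993/9*781/624 = -1556533/5616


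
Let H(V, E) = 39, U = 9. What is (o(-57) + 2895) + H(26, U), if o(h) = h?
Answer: 2877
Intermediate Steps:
(o(-57) + 2895) + H(26, U) = (-57 + 2895) + 39 = 2838 + 39 = 2877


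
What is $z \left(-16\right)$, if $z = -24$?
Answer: $384$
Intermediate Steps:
$z \left(-16\right) = \left(-24\right) \left(-16\right) = 384$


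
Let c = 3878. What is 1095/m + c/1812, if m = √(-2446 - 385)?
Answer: 1939/906 - 1095*I*√2831/2831 ≈ 2.1402 - 20.58*I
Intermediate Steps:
m = I*√2831 (m = √(-2831) = I*√2831 ≈ 53.207*I)
1095/m + c/1812 = 1095/((I*√2831)) + 3878/1812 = 1095*(-I*√2831/2831) + 3878*(1/1812) = -1095*I*√2831/2831 + 1939/906 = 1939/906 - 1095*I*√2831/2831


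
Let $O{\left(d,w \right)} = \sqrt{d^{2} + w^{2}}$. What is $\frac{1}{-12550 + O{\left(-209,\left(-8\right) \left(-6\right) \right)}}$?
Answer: $- \frac{2510}{31491303} - \frac{\sqrt{45985}}{157456515} \approx -8.1067 \cdot 10^{-5}$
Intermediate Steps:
$\frac{1}{-12550 + O{\left(-209,\left(-8\right) \left(-6\right) \right)}} = \frac{1}{-12550 + \sqrt{\left(-209\right)^{2} + \left(\left(-8\right) \left(-6\right)\right)^{2}}} = \frac{1}{-12550 + \sqrt{43681 + 48^{2}}} = \frac{1}{-12550 + \sqrt{43681 + 2304}} = \frac{1}{-12550 + \sqrt{45985}}$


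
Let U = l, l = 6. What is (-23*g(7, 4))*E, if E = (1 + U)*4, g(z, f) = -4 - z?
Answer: 7084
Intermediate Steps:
U = 6
E = 28 (E = (1 + 6)*4 = 7*4 = 28)
(-23*g(7, 4))*E = -23*(-4 - 1*7)*28 = -23*(-4 - 7)*28 = -23*(-11)*28 = 253*28 = 7084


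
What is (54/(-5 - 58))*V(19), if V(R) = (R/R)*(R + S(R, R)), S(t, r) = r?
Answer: -228/7 ≈ -32.571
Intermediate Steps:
V(R) = 2*R (V(R) = (R/R)*(R + R) = 1*(2*R) = 2*R)
(54/(-5 - 58))*V(19) = (54/(-5 - 58))*(2*19) = (54/(-63))*38 = (54*(-1/63))*38 = -6/7*38 = -228/7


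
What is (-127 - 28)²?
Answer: 24025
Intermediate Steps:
(-127 - 28)² = (-155)² = 24025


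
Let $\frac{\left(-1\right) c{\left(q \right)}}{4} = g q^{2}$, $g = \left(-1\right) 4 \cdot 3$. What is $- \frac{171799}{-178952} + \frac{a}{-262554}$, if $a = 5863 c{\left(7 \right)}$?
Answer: $- \frac{403766913351}{7830760568} \approx -51.562$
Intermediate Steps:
$g = -12$ ($g = \left(-4\right) 3 = -12$)
$c{\left(q \right)} = 48 q^{2}$ ($c{\left(q \right)} = - 4 \left(- 12 q^{2}\right) = 48 q^{2}$)
$a = 13789776$ ($a = 5863 \cdot 48 \cdot 7^{2} = 5863 \cdot 48 \cdot 49 = 5863 \cdot 2352 = 13789776$)
$- \frac{171799}{-178952} + \frac{a}{-262554} = - \frac{171799}{-178952} + \frac{13789776}{-262554} = \left(-171799\right) \left(- \frac{1}{178952}\right) + 13789776 \left(- \frac{1}{262554}\right) = \frac{171799}{178952} - \frac{2298296}{43759} = - \frac{403766913351}{7830760568}$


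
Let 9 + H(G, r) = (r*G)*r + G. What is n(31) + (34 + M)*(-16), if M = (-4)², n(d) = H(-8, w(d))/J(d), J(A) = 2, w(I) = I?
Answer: -9305/2 ≈ -4652.5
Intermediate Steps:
H(G, r) = -9 + G + G*r² (H(G, r) = -9 + ((r*G)*r + G) = -9 + ((G*r)*r + G) = -9 + (G*r² + G) = -9 + (G + G*r²) = -9 + G + G*r²)
n(d) = -17/2 - 4*d² (n(d) = (-9 - 8 - 8*d²)/2 = (-17 - 8*d²)*(½) = -17/2 - 4*d²)
M = 16
n(31) + (34 + M)*(-16) = (-17/2 - 4*31²) + (34 + 16)*(-16) = (-17/2 - 4*961) + 50*(-16) = (-17/2 - 3844) - 800 = -7705/2 - 800 = -9305/2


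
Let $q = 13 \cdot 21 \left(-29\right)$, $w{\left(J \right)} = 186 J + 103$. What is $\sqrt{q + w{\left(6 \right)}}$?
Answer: $i \sqrt{6698} \approx 81.841 i$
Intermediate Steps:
$w{\left(J \right)} = 103 + 186 J$
$q = -7917$ ($q = 273 \left(-29\right) = -7917$)
$\sqrt{q + w{\left(6 \right)}} = \sqrt{-7917 + \left(103 + 186 \cdot 6\right)} = \sqrt{-7917 + \left(103 + 1116\right)} = \sqrt{-7917 + 1219} = \sqrt{-6698} = i \sqrt{6698}$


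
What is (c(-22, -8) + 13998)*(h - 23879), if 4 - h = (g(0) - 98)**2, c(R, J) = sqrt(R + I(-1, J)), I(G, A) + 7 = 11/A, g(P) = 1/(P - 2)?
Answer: -940028691/2 - 1208781*I*sqrt(6)/16 ≈ -4.7001e+8 - 1.8506e+5*I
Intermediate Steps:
g(P) = 1/(-2 + P)
I(G, A) = -7 + 11/A
c(R, J) = sqrt(-7 + R + 11/J) (c(R, J) = sqrt(R + (-7 + 11/J)) = sqrt(-7 + R + 11/J))
h = -38793/4 (h = 4 - (1/(-2 + 0) - 98)**2 = 4 - (1/(-2) - 98)**2 = 4 - (-1/2 - 98)**2 = 4 - (-197/2)**2 = 4 - 1*38809/4 = 4 - 38809/4 = -38793/4 ≈ -9698.3)
(c(-22, -8) + 13998)*(h - 23879) = (sqrt(-7 - 22 + 11/(-8)) + 13998)*(-38793/4 - 23879) = (sqrt(-7 - 22 + 11*(-1/8)) + 13998)*(-134309/4) = (sqrt(-7 - 22 - 11/8) + 13998)*(-134309/4) = (sqrt(-243/8) + 13998)*(-134309/4) = (9*I*sqrt(6)/4 + 13998)*(-134309/4) = (13998 + 9*I*sqrt(6)/4)*(-134309/4) = -940028691/2 - 1208781*I*sqrt(6)/16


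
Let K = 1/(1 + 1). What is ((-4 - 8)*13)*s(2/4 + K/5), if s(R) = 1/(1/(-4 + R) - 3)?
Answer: 663/14 ≈ 47.357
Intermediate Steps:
K = ½ (K = 1/2 = ½ ≈ 0.50000)
s(R) = 1/(-3 + 1/(-4 + R))
((-4 - 8)*13)*s(2/4 + K/5) = ((-4 - 8)*13)*((4 - (2/4 + (½)/5))/(-13 + 3*(2/4 + (½)/5))) = (-12*13)*((4 - (2*(¼) + (½)*(⅕)))/(-13 + 3*(2*(¼) + (½)*(⅕)))) = -156*(4 - (½ + ⅒))/(-13 + 3*(½ + ⅒)) = -156*(4 - 1*⅗)/(-13 + 3*(⅗)) = -156*(4 - ⅗)/(-13 + 9/5) = -156*17/((-56/5)*5) = -(-195)*17/(14*5) = -156*(-17/56) = 663/14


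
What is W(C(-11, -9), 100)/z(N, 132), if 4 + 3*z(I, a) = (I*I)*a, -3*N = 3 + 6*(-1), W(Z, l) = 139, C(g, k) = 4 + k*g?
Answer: 417/128 ≈ 3.2578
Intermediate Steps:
C(g, k) = 4 + g*k
N = 1 (N = -(3 + 6*(-1))/3 = -(3 - 6)/3 = -1/3*(-3) = 1)
z(I, a) = -4/3 + a*I**2/3 (z(I, a) = -4/3 + ((I*I)*a)/3 = -4/3 + (I**2*a)/3 = -4/3 + (a*I**2)/3 = -4/3 + a*I**2/3)
W(C(-11, -9), 100)/z(N, 132) = 139/(-4/3 + (1/3)*132*1**2) = 139/(-4/3 + (1/3)*132*1) = 139/(-4/3 + 44) = 139/(128/3) = 139*(3/128) = 417/128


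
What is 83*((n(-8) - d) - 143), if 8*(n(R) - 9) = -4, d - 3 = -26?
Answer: -18509/2 ≈ -9254.5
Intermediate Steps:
d = -23 (d = 3 - 26 = -23)
n(R) = 17/2 (n(R) = 9 + (⅛)*(-4) = 9 - ½ = 17/2)
83*((n(-8) - d) - 143) = 83*((17/2 - 1*(-23)) - 143) = 83*((17/2 + 23) - 143) = 83*(63/2 - 143) = 83*(-223/2) = -18509/2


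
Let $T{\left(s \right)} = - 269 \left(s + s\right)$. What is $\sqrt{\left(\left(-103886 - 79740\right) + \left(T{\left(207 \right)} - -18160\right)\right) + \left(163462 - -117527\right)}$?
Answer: $\sqrt{4157} \approx 64.475$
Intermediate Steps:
$T{\left(s \right)} = - 538 s$ ($T{\left(s \right)} = - 269 \cdot 2 s = - 538 s$)
$\sqrt{\left(\left(-103886 - 79740\right) + \left(T{\left(207 \right)} - -18160\right)\right) + \left(163462 - -117527\right)} = \sqrt{\left(\left(-103886 - 79740\right) - 93206\right) + \left(163462 - -117527\right)} = \sqrt{\left(-183626 + \left(-111366 + 18160\right)\right) + \left(163462 + 117527\right)} = \sqrt{\left(-183626 - 93206\right) + 280989} = \sqrt{-276832 + 280989} = \sqrt{4157}$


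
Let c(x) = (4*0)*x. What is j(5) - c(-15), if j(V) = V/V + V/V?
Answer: 2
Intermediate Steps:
c(x) = 0 (c(x) = 0*x = 0)
j(V) = 2 (j(V) = 1 + 1 = 2)
j(5) - c(-15) = 2 - 1*0 = 2 + 0 = 2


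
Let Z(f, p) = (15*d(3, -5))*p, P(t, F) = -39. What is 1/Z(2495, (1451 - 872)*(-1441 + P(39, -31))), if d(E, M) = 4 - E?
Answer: -1/12853800 ≈ -7.7798e-8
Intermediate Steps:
Z(f, p) = 15*p (Z(f, p) = (15*(4 - 1*3))*p = (15*(4 - 3))*p = (15*1)*p = 15*p)
1/Z(2495, (1451 - 872)*(-1441 + P(39, -31))) = 1/(15*((1451 - 872)*(-1441 - 39))) = 1/(15*(579*(-1480))) = 1/(15*(-856920)) = 1/(-12853800) = -1/12853800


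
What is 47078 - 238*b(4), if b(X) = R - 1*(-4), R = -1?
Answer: 46364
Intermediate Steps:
b(X) = 3 (b(X) = -1 - 1*(-4) = -1 + 4 = 3)
47078 - 238*b(4) = 47078 - 238*3 = 47078 - 1*714 = 47078 - 714 = 46364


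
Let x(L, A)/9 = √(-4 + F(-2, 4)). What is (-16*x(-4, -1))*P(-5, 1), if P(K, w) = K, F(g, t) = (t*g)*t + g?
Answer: 720*I*√38 ≈ 4438.4*I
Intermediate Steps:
F(g, t) = g + g*t² (F(g, t) = (g*t)*t + g = g*t² + g = g + g*t²)
x(L, A) = 9*I*√38 (x(L, A) = 9*√(-4 - 2*(1 + 4²)) = 9*√(-4 - 2*(1 + 16)) = 9*√(-4 - 2*17) = 9*√(-4 - 34) = 9*√(-38) = 9*(I*√38) = 9*I*√38)
(-16*x(-4, -1))*P(-5, 1) = -144*I*√38*(-5) = 720*I*√38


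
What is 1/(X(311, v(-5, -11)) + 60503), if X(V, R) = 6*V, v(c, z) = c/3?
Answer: 1/62369 ≈ 1.6034e-5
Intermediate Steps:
v(c, z) = c/3 (v(c, z) = c*(⅓) = c/3)
1/(X(311, v(-5, -11)) + 60503) = 1/(6*311 + 60503) = 1/(1866 + 60503) = 1/62369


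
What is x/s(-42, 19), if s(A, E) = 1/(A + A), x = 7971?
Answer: -669564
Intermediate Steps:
s(A, E) = 1/(2*A)
x/s(-42, 19) = 7971/(((½)/(-42))) = 7971/(((½)*(-1/42))) = 7971/(-1/84) = 7971*(-84) = -669564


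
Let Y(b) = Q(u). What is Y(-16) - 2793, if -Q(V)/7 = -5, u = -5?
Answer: -2758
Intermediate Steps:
Q(V) = 35 (Q(V) = -7*(-5) = 35)
Y(b) = 35
Y(-16) - 2793 = 35 - 2793 = -2758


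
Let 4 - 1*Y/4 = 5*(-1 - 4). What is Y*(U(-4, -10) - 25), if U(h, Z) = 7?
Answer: -2088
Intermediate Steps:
Y = 116 (Y = 16 - 20*(-1 - 4) = 16 - 20*(-5) = 16 - 4*(-25) = 16 + 100 = 116)
Y*(U(-4, -10) - 25) = 116*(7 - 25) = 116*(-18) = -2088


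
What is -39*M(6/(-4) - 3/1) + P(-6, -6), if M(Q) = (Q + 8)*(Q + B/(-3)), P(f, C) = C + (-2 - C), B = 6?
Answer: 3541/4 ≈ 885.25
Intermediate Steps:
P(f, C) = -2
M(Q) = (-2 + Q)*(8 + Q) (M(Q) = (Q + 8)*(Q + 6/(-3)) = (8 + Q)*(Q + 6*(-⅓)) = (8 + Q)*(Q - 2) = (8 + Q)*(-2 + Q) = (-2 + Q)*(8 + Q))
-39*M(6/(-4) - 3/1) + P(-6, -6) = -39*(-16 + (6/(-4) - 3/1)² + 6*(6/(-4) - 3/1)) - 2 = -39*(-16 + (6*(-¼) - 3*1)² + 6*(6*(-¼) - 3*1)) - 2 = -39*(-16 + (-3/2 - 3)² + 6*(-3/2 - 3)) - 2 = -39*(-16 + (-9/2)² + 6*(-9/2)) - 2 = -39*(-16 + 81/4 - 27) - 2 = -39*(-91/4) - 2 = 3549/4 - 2 = 3541/4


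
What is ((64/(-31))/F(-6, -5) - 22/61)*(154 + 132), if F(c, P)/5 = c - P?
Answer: 141284/9455 ≈ 14.943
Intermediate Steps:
F(c, P) = -5*P + 5*c (F(c, P) = 5*(c - P) = -5*P + 5*c)
((64/(-31))/F(-6, -5) - 22/61)*(154 + 132) = ((64/(-31))/(-5*(-5) + 5*(-6)) - 22/61)*(154 + 132) = ((64*(-1/31))/(25 - 30) - 22*1/61)*286 = (-64/31/(-5) - 22/61)*286 = (-64/31*(-1/5) - 22/61)*286 = (64/155 - 22/61)*286 = (494/9455)*286 = 141284/9455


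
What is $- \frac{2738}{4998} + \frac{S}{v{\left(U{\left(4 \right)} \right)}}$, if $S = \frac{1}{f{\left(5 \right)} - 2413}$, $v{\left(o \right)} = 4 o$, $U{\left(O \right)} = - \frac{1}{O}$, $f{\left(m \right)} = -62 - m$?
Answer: $- \frac{3392621}{6197520} \approx -0.54742$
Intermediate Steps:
$S = - \frac{1}{2480}$ ($S = \frac{1}{\left(-62 - 5\right) - 2413} = \frac{1}{-67 - 2413} = \frac{1}{-2480} = - \frac{1}{2480} \approx -0.00040323$)
$- \frac{2738}{4998} + \frac{S}{v{\left(U{\left(4 \right)} \right)}} = - \frac{2738}{4998} - \frac{1}{2480 \cdot 4 \left(- \frac{1}{4}\right)} = \left(-2738\right) \frac{1}{4998} - \frac{1}{2480 \cdot 4 \left(\left(-1\right) \frac{1}{4}\right)} = - \frac{1369}{2499} - \frac{1}{2480 \cdot 4 \left(- \frac{1}{4}\right)} = - \frac{1369}{2499} - \frac{1}{2480 \left(-1\right)} = - \frac{1369}{2499} - - \frac{1}{2480} = - \frac{1369}{2499} + \frac{1}{2480} = - \frac{3392621}{6197520}$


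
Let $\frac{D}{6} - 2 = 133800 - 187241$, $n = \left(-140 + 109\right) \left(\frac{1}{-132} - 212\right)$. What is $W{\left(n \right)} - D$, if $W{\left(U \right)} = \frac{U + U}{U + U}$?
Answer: $320635$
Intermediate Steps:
$n = \frac{867535}{132}$ ($n = - 31 \left(- \frac{1}{132} - 212\right) = \left(-31\right) \left(- \frac{27985}{132}\right) = \frac{867535}{132} \approx 6572.2$)
$W{\left(U \right)} = 1$ ($W{\left(U \right)} = \frac{2 U}{2 U} = 2 U \frac{1}{2 U} = 1$)
$D = -320634$ ($D = 12 + 6 \left(133800 - 187241\right) = 12 + 6 \left(-53441\right) = 12 - 320646 = -320634$)
$W{\left(n \right)} - D = 1 - -320634 = 1 + 320634 = 320635$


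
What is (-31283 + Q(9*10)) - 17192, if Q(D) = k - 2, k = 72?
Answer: -48405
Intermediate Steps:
Q(D) = 70 (Q(D) = 72 - 2 = 70)
(-31283 + Q(9*10)) - 17192 = (-31283 + 70) - 17192 = -31213 - 17192 = -48405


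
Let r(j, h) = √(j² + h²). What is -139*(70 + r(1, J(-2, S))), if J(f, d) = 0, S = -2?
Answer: -9869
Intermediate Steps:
r(j, h) = √(h² + j²)
-139*(70 + r(1, J(-2, S))) = -139*(70 + √(0² + 1²)) = -139*(70 + √(0 + 1)) = -139*(70 + √1) = -139*(70 + 1) = -139*71 = -9869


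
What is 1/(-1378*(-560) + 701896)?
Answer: 1/1473576 ≈ 6.7862e-7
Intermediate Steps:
1/(-1378*(-560) + 701896) = 1/(771680 + 701896) = 1/1473576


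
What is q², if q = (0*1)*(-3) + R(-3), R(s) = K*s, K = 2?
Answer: 36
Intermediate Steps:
R(s) = 2*s
q = -6 (q = (0*1)*(-3) + 2*(-3) = 0*(-3) - 6 = 0 - 6 = -6)
q² = (-6)² = 36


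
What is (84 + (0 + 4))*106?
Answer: 9328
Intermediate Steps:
(84 + (0 + 4))*106 = (84 + 4)*106 = 88*106 = 9328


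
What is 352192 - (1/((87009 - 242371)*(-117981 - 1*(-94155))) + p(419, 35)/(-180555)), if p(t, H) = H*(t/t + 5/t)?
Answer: 6575180982439935831281/18669308157987036 ≈ 3.5219e+5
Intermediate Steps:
p(t, H) = H*(1 + 5/t)
352192 - (1/((87009 - 242371)*(-117981 - 1*(-94155))) + p(419, 35)/(-180555)) = 352192 - (1/((87009 - 242371)*(-117981 - 1*(-94155))) + (35*(5 + 419)/419)/(-180555)) = 352192 - (1/((-155362)*(-117981 + 94155)) + (35*(1/419)*424)*(-1/180555)) = 352192 - (-1/155362/(-23826) + (14840/419)*(-1/180555)) = 352192 - (-1/155362*(-1/23826) - 2968/15130509) = 352192 - (1/3701655012 - 2968/15130509) = 352192 - 1*(-3662165648369/18669308157987036) = 352192 + 3662165648369/18669308157987036 = 6575180982439935831281/18669308157987036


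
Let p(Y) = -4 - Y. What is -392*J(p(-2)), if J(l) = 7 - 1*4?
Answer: -1176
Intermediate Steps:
J(l) = 3 (J(l) = 7 - 4 = 3)
-392*J(p(-2)) = -392*3 = -1176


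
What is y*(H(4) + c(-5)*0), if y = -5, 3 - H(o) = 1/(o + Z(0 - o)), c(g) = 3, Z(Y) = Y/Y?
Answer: -14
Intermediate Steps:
Z(Y) = 1
H(o) = 3 - 1/(1 + o) (H(o) = 3 - 1/(o + 1) = 3 - 1/(1 + o))
y*(H(4) + c(-5)*0) = -5*((2 + 3*4)/(1 + 4) + 3*0) = -5*((2 + 12)/5 + 0) = -5*((⅕)*14 + 0) = -5*(14/5 + 0) = -5*14/5 = -14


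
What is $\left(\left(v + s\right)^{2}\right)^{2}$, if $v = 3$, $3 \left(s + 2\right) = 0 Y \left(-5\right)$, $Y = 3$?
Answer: $1$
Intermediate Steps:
$s = -2$ ($s = -2 + \frac{0 \cdot 3 \left(-5\right)}{3} = -2 + \frac{0 \left(-5\right)}{3} = -2 + \frac{1}{3} \cdot 0 = -2 + 0 = -2$)
$\left(\left(v + s\right)^{2}\right)^{2} = \left(\left(3 - 2\right)^{2}\right)^{2} = \left(1^{2}\right)^{2} = 1^{2} = 1$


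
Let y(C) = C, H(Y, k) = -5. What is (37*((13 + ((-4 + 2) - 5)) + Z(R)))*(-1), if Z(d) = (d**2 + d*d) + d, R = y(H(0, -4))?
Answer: -1887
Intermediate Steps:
R = -5
Z(d) = d + 2*d**2 (Z(d) = (d**2 + d**2) + d = 2*d**2 + d = d + 2*d**2)
(37*((13 + ((-4 + 2) - 5)) + Z(R)))*(-1) = (37*((13 + ((-4 + 2) - 5)) - 5*(1 + 2*(-5))))*(-1) = (37*((13 + (-2 - 5)) - 5*(1 - 10)))*(-1) = (37*((13 - 7) - 5*(-9)))*(-1) = (37*(6 + 45))*(-1) = (37*51)*(-1) = 1887*(-1) = -1887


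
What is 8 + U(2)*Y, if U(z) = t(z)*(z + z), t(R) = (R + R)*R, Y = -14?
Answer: -440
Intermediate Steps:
t(R) = 2*R² (t(R) = (2*R)*R = 2*R²)
U(z) = 4*z³ (U(z) = (2*z²)*(z + z) = (2*z²)*(2*z) = 4*z³)
8 + U(2)*Y = 8 + (4*2³)*(-14) = 8 + (4*8)*(-14) = 8 + 32*(-14) = 8 - 448 = -440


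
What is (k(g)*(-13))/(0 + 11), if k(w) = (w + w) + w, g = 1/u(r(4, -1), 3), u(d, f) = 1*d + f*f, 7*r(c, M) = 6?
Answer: -91/253 ≈ -0.35968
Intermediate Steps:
r(c, M) = 6/7 (r(c, M) = (⅐)*6 = 6/7)
u(d, f) = d + f²
g = 7/69 (g = 1/(6/7 + 3²) = 1/(6/7 + 9) = 1/(69/7) = 7/69 ≈ 0.10145)
k(w) = 3*w (k(w) = 2*w + w = 3*w)
(k(g)*(-13))/(0 + 11) = ((3*(7/69))*(-13))/(0 + 11) = ((7/23)*(-13))/11 = -91/23*1/11 = -91/253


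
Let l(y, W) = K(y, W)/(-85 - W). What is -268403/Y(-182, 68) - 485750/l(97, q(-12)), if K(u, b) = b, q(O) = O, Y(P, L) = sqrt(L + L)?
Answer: -17729875/6 - 268403*sqrt(34)/68 ≈ -2.9780e+6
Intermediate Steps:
Y(P, L) = sqrt(2)*sqrt(L) (Y(P, L) = sqrt(2*L) = sqrt(2)*sqrt(L))
l(y, W) = W/(-85 - W)
-268403/Y(-182, 68) - 485750/l(97, q(-12)) = -268403*sqrt(34)/68 - 485750/((-1*(-12)/(85 - 12))) = -268403*sqrt(34)/68 - 485750/((-1*(-12)/73)) = -268403*sqrt(34)/68 - 485750/((-1*(-12)*1/73)) = -268403*sqrt(34)/68 - 485750/12/73 = -268403*sqrt(34)/68 - 485750*73/12 = -268403*sqrt(34)/68 - 17729875/6 = -17729875/6 - 268403*sqrt(34)/68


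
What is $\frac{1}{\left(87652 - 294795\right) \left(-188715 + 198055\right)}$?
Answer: $- \frac{1}{1934715620} \approx -5.1687 \cdot 10^{-10}$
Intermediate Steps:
$\frac{1}{\left(87652 - 294795\right) \left(-188715 + 198055\right)} = \frac{1}{\left(-207143\right) 9340} = \frac{1}{-1934715620} = - \frac{1}{1934715620}$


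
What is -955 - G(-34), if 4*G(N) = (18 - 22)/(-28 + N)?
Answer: -59211/62 ≈ -955.02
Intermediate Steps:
G(N) = -1/(-28 + N) (G(N) = ((18 - 22)/(-28 + N))/4 = (-4/(-28 + N))/4 = -1/(-28 + N))
-955 - G(-34) = -955 - (-1)/(-28 - 34) = -955 - (-1)/(-62) = -955 - (-1)*(-1)/62 = -955 - 1*1/62 = -955 - 1/62 = -59211/62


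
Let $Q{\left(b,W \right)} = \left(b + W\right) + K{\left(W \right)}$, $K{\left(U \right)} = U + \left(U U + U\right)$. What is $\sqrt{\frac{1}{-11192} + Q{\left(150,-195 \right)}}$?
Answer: $\frac{\sqrt{1177138966642}}{5596} \approx 193.88$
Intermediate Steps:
$K{\left(U \right)} = U^{2} + 2 U$ ($K{\left(U \right)} = U + \left(U^{2} + U\right) = U + \left(U + U^{2}\right) = U^{2} + 2 U$)
$Q{\left(b,W \right)} = W + b + W \left(2 + W\right)$ ($Q{\left(b,W \right)} = \left(b + W\right) + W \left(2 + W\right) = \left(W + b\right) + W \left(2 + W\right) = W + b + W \left(2 + W\right)$)
$\sqrt{\frac{1}{-11192} + Q{\left(150,-195 \right)}} = \sqrt{\frac{1}{-11192} - \left(45 + 195 \left(2 - 195\right)\right)} = \sqrt{- \frac{1}{11192} - -37590} = \sqrt{- \frac{1}{11192} + \left(-195 + 150 + 37635\right)} = \sqrt{- \frac{1}{11192} + 37590} = \sqrt{\frac{420707279}{11192}} = \frac{\sqrt{1177138966642}}{5596}$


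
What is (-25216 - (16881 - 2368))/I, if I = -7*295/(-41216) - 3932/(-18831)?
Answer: -259119380736/1688633 ≈ -1.5345e+5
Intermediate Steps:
I = 28706761/110876928 (I = -2065*(-1/41216) - 3932*(-1/18831) = 295/5888 + 3932/18831 = 28706761/110876928 ≈ 0.25891)
(-25216 - (16881 - 2368))/I = (-25216 - (16881 - 2368))/(28706761/110876928) = (-25216 - 1*14513)*(110876928/28706761) = (-25216 - 14513)*(110876928/28706761) = -39729*110876928/28706761 = -259119380736/1688633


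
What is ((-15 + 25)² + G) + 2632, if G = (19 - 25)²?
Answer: 2768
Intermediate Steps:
G = 36 (G = (-6)² = 36)
((-15 + 25)² + G) + 2632 = ((-15 + 25)² + 36) + 2632 = (10² + 36) + 2632 = (100 + 36) + 2632 = 136 + 2632 = 2768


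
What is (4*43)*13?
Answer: 2236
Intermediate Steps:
(4*43)*13 = 172*13 = 2236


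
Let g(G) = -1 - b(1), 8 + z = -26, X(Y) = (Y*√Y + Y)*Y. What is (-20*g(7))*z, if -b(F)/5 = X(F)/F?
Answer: 6120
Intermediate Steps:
X(Y) = Y*(Y + Y^(3/2)) (X(Y) = (Y^(3/2) + Y)*Y = (Y + Y^(3/2))*Y = Y*(Y + Y^(3/2)))
b(F) = -5*(F² + F^(5/2))/F
z = -34 (z = -8 - 26 = -34)
g(G) = 9 (g(G) = -1 - (-5*1 - 5*1^(3/2)) = -1 - (-5 - 5*1) = -1 - (-5 - 5) = -1 - 1*(-10) = -1 + 10 = 9)
(-20*g(7))*z = -20*9*(-34) = -180*(-34) = 6120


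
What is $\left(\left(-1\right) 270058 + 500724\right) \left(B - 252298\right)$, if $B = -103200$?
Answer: $-82001301668$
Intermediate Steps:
$\left(\left(-1\right) 270058 + 500724\right) \left(B - 252298\right) = \left(\left(-1\right) 270058 + 500724\right) \left(-103200 - 252298\right) = \left(-270058 + 500724\right) \left(-355498\right) = 230666 \left(-355498\right) = -82001301668$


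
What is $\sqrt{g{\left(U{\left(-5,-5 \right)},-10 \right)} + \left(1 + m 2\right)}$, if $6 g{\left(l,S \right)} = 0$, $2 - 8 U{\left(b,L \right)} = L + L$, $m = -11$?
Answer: $i \sqrt{21} \approx 4.5826 i$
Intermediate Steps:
$U{\left(b,L \right)} = \frac{1}{4} - \frac{L}{4}$ ($U{\left(b,L \right)} = \frac{1}{4} - \frac{L + L}{8} = \frac{1}{4} - \frac{2 L}{8} = \frac{1}{4} - \frac{L}{4}$)
$g{\left(l,S \right)} = 0$ ($g{\left(l,S \right)} = \frac{1}{6} \cdot 0 = 0$)
$\sqrt{g{\left(U{\left(-5,-5 \right)},-10 \right)} + \left(1 + m 2\right)} = \sqrt{0 + \left(1 - 22\right)} = \sqrt{0 - 21} = \sqrt{-21} = i \sqrt{21}$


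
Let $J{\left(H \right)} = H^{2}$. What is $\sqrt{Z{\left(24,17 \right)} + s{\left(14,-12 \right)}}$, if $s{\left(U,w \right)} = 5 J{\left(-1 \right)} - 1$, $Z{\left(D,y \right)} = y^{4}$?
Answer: $5 \sqrt{3341} \approx 289.01$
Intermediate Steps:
$s{\left(U,w \right)} = 4$ ($s{\left(U,w \right)} = 5 \left(-1\right)^{2} - 1 = 5 \cdot 1 - 1 = 5 - 1 = 4$)
$\sqrt{Z{\left(24,17 \right)} + s{\left(14,-12 \right)}} = \sqrt{17^{4} + 4} = \sqrt{83521 + 4} = \sqrt{83525} = 5 \sqrt{3341}$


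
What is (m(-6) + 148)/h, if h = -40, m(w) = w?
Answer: -71/20 ≈ -3.5500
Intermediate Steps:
(m(-6) + 148)/h = (-6 + 148)/(-40) = -1/40*142 = -71/20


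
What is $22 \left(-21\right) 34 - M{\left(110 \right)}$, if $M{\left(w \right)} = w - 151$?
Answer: $-15667$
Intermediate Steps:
$M{\left(w \right)} = -151 + w$
$22 \left(-21\right) 34 - M{\left(110 \right)} = 22 \left(-21\right) 34 - \left(-151 + 110\right) = \left(-462\right) 34 - -41 = -15708 + 41 = -15667$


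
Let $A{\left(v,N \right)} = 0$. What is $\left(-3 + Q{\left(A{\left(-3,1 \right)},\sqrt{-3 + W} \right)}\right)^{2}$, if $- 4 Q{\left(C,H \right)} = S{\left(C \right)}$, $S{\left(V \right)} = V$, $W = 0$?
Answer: $9$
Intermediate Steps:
$Q{\left(C,H \right)} = - \frac{C}{4}$
$\left(-3 + Q{\left(A{\left(-3,1 \right)},\sqrt{-3 + W} \right)}\right)^{2} = \left(-3 - 0\right)^{2} = \left(-3 + 0\right)^{2} = \left(-3\right)^{2} = 9$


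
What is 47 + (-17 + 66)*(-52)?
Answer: -2501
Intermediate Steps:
47 + (-17 + 66)*(-52) = 47 + 49*(-52) = 47 - 2548 = -2501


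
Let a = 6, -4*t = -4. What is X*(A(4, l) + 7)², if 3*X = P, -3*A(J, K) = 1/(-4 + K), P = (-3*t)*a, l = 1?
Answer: -8192/27 ≈ -303.41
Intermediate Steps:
t = 1 (t = -¼*(-4) = 1)
P = -18 (P = -3*1*6 = -3*6 = -18)
A(J, K) = -1/(3*(-4 + K))
X = -6 (X = (⅓)*(-18) = -6)
X*(A(4, l) + 7)² = -6*(-1/(-12 + 3*1) + 7)² = -6*(-1/(-12 + 3) + 7)² = -6*(-1/(-9) + 7)² = -6*(-1*(-⅑) + 7)² = -6*(⅑ + 7)² = -6*(64/9)² = -6*4096/81 = -8192/27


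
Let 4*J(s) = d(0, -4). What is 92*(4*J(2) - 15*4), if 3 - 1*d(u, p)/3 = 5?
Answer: -6072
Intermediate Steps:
d(u, p) = -6 (d(u, p) = 9 - 3*5 = 9 - 15 = -6)
J(s) = -3/2 (J(s) = (¼)*(-6) = -3/2)
92*(4*J(2) - 15*4) = 92*(4*(-3/2) - 15*4) = 92*(-6 - 60) = 92*(-66) = -6072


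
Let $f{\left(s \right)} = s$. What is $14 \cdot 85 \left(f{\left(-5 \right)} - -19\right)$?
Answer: $16660$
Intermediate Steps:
$14 \cdot 85 \left(f{\left(-5 \right)} - -19\right) = 14 \cdot 85 \left(-5 - -19\right) = 1190 \left(-5 + 19\right) = 1190 \cdot 14 = 16660$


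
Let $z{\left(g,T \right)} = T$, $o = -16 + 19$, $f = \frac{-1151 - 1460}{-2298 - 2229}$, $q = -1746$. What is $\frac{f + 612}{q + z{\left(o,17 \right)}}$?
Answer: $- \frac{2773135}{7827183} \approx -0.3543$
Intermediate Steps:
$f = \frac{2611}{4527}$ ($f = - \frac{2611}{-4527} = \left(-2611\right) \left(- \frac{1}{4527}\right) = \frac{2611}{4527} \approx 0.57676$)
$o = 3$
$\frac{f + 612}{q + z{\left(o,17 \right)}} = \frac{\frac{2611}{4527} + 612}{-1746 + 17} = \frac{2773135}{4527 \left(-1729\right)} = \frac{2773135}{4527} \left(- \frac{1}{1729}\right) = - \frac{2773135}{7827183}$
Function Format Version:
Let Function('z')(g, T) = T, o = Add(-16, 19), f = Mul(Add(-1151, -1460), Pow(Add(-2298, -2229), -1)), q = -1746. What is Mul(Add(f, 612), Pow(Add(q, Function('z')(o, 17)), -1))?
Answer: Rational(-2773135, 7827183) ≈ -0.35430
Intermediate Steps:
f = Rational(2611, 4527) (f = Mul(-2611, Pow(-4527, -1)) = Mul(-2611, Rational(-1, 4527)) = Rational(2611, 4527) ≈ 0.57676)
o = 3
Mul(Add(f, 612), Pow(Add(q, Function('z')(o, 17)), -1)) = Mul(Add(Rational(2611, 4527), 612), Pow(Add(-1746, 17), -1)) = Mul(Rational(2773135, 4527), Pow(-1729, -1)) = Mul(Rational(2773135, 4527), Rational(-1, 1729)) = Rational(-2773135, 7827183)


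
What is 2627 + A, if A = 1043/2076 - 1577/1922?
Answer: 5240324969/1995036 ≈ 2626.7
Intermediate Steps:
A = -634603/1995036 (A = 1043*(1/2076) - 1577*1/1922 = 1043/2076 - 1577/1922 = -634603/1995036 ≈ -0.31809)
2627 + A = 2627 - 634603/1995036 = 5240324969/1995036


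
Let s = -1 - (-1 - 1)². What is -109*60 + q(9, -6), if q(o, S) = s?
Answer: -6545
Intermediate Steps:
s = -5 (s = -1 - 1*(-2)² = -1 - 1*4 = -1 - 4 = -5)
q(o, S) = -5
-109*60 + q(9, -6) = -109*60 - 5 = -6540 - 5 = -6545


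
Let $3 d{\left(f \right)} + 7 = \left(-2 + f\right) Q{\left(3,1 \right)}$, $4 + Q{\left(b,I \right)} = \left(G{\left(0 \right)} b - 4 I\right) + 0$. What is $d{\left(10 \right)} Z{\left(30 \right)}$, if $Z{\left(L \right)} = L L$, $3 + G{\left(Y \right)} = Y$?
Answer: $-42900$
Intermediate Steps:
$G{\left(Y \right)} = -3 + Y$
$Q{\left(b,I \right)} = -4 - 4 I - 3 b$ ($Q{\left(b,I \right)} = -4 + \left(\left(\left(-3 + 0\right) b - 4 I\right) + 0\right) = -4 + \left(\left(- 3 b - 4 I\right) + 0\right) = -4 + \left(\left(- 4 I - 3 b\right) + 0\right) = -4 - \left(3 b + 4 I\right) = -4 - 4 I - 3 b$)
$Z{\left(L \right)} = L^{2}$
$d{\left(f \right)} = 9 - \frac{17 f}{3}$ ($d{\left(f \right)} = - \frac{7}{3} + \frac{\left(-2 + f\right) \left(-4 - 4 - 9\right)}{3} = - \frac{7}{3} + \frac{\left(-2 + f\right) \left(-17\right)}{3} = - \frac{7}{3} + \frac{34 - 17 f}{3} = - \frac{7}{3} - \left(- \frac{34}{3} + \frac{17 f}{3}\right) = 9 - \frac{17 f}{3}$)
$d{\left(10 \right)} Z{\left(30 \right)} = \left(9 - \frac{170}{3}\right) 30^{2} = \left(9 - \frac{170}{3}\right) 900 = \left(- \frac{143}{3}\right) 900 = -42900$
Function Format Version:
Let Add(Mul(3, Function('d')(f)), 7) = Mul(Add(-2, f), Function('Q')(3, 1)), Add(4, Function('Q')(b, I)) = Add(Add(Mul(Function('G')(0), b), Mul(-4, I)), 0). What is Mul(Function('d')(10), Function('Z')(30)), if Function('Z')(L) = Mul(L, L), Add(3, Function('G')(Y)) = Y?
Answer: -42900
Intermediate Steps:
Function('G')(Y) = Add(-3, Y)
Function('Q')(b, I) = Add(-4, Mul(-4, I), Mul(-3, b)) (Function('Q')(b, I) = Add(-4, Add(Add(Mul(Add(-3, 0), b), Mul(-4, I)), 0)) = Add(-4, Add(Add(Mul(-3, b), Mul(-4, I)), 0)) = Add(-4, Add(Add(Mul(-4, I), Mul(-3, b)), 0)) = Add(-4, Add(Mul(-4, I), Mul(-3, b))) = Add(-4, Mul(-4, I), Mul(-3, b)))
Function('Z')(L) = Pow(L, 2)
Function('d')(f) = Add(9, Mul(Rational(-17, 3), f)) (Function('d')(f) = Add(Rational(-7, 3), Mul(Rational(1, 3), Mul(Add(-2, f), Add(-4, Mul(-4, 1), Mul(-3, 3))))) = Add(Rational(-7, 3), Mul(Rational(1, 3), Mul(Add(-2, f), Add(-4, -4, -9)))) = Add(Rational(-7, 3), Mul(Rational(1, 3), Mul(Add(-2, f), -17))) = Add(Rational(-7, 3), Mul(Rational(1, 3), Add(34, Mul(-17, f)))) = Add(Rational(-7, 3), Add(Rational(34, 3), Mul(Rational(-17, 3), f))) = Add(9, Mul(Rational(-17, 3), f)))
Mul(Function('d')(10), Function('Z')(30)) = Mul(Add(9, Mul(Rational(-17, 3), 10)), Pow(30, 2)) = Mul(Add(9, Rational(-170, 3)), 900) = Mul(Rational(-143, 3), 900) = -42900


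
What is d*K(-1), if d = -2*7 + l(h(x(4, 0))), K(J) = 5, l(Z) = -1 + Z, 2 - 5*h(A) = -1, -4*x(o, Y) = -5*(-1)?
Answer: -72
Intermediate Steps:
x(o, Y) = -5/4 (x(o, Y) = -(-5)*(-1)/4 = -¼*5 = -5/4)
h(A) = ⅗ (h(A) = ⅖ - ⅕*(-1) = ⅖ + ⅕ = ⅗)
d = -72/5 (d = -2*7 + (-1 + ⅗) = -14 - ⅖ = -72/5 ≈ -14.400)
d*K(-1) = -72/5*5 = -72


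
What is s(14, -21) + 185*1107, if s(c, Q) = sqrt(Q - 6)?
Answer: 204795 + 3*I*sqrt(3) ≈ 2.048e+5 + 5.1962*I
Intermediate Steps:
s(c, Q) = sqrt(-6 + Q)
s(14, -21) + 185*1107 = sqrt(-6 - 21) + 185*1107 = sqrt(-27) + 204795 = 3*I*sqrt(3) + 204795 = 204795 + 3*I*sqrt(3)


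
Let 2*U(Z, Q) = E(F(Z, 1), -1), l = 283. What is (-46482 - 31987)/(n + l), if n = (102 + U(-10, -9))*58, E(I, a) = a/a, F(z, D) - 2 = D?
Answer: -78469/6228 ≈ -12.599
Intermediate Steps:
F(z, D) = 2 + D
E(I, a) = 1
U(Z, Q) = 1/2 (U(Z, Q) = (1/2)*1 = 1/2)
n = 5945 (n = (102 + 1/2)*58 = (205/2)*58 = 5945)
(-46482 - 31987)/(n + l) = (-46482 - 31987)/(5945 + 283) = -78469/6228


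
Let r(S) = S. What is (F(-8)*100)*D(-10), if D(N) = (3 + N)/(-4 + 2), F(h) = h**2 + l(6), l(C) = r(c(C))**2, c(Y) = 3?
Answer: 25550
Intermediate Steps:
l(C) = 9 (l(C) = 3**2 = 9)
F(h) = 9 + h**2 (F(h) = h**2 + 9 = 9 + h**2)
D(N) = -3/2 - N/2 (D(N) = (3 + N)/(-2) = (3 + N)*(-1/2) = -3/2 - N/2)
(F(-8)*100)*D(-10) = ((9 + (-8)**2)*100)*(-3/2 - 1/2*(-10)) = ((9 + 64)*100)*(-3/2 + 5) = (73*100)*(7/2) = 7300*(7/2) = 25550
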